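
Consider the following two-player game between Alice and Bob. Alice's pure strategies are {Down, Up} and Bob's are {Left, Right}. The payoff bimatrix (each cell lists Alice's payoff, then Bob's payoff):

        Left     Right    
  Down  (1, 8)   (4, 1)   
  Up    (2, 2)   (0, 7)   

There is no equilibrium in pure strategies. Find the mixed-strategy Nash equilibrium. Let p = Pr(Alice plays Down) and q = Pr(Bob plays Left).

Alice's mix must leave Bob indifferent between Left and Right.
  Bob's payoff to Left: p·8 + (1−p)·2 = 6p + 2
  Bob's payoff to Right: p·1 + (1−p)·7 = -6p + 7
  6p + 2 = -6p + 7  ⇒  12p = 5  ⇒  p = 5/12.
Bob's mix must leave Alice indifferent between Down and Up.
  Alice's payoff from Down: q·1 + (1−q)·4 = -3q + 4
  Alice's payoff from Up: q·2 + (1−q)·0 = 2q
  -3q + 4 = 2q  ⇒  -5q = -4  ⇒  q = 4/5.

p = 5/12, q = 4/5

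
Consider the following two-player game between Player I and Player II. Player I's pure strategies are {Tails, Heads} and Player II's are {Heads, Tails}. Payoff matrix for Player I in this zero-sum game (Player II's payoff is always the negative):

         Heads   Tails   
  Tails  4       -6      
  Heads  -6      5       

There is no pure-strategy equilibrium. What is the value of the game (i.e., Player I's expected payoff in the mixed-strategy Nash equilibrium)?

Player I's indifference between Tails and Heads determines Player II's mixing probability q:
  Player I's expected payoff from Tails: q·4 + (1−q)·(-6) = 10q - 6
  Player I's expected payoff from Heads: q·(-6) + (1−q)·5 = -11q + 5
  10q - 6 = -11q + 5  ⇒  21q = 11  ⇒  q = 11/21.
The value is Player I's expected payoff against this mix (using Tails): (11/21)·4 + (10/21)·(-6) = -16/21.

v = -16/21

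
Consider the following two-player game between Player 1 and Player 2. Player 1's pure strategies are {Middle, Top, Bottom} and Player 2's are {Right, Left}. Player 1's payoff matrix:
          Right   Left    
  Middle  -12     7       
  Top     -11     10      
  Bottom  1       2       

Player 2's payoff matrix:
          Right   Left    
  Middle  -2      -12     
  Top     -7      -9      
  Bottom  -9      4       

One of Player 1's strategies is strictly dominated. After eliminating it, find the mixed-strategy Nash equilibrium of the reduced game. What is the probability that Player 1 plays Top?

p = 13/15

Player 1's strategy Middle is strictly dominated by Top: -11 > -12 and 10 > 7. Eliminate Middle.
Player 1's mix must leave Player 2 indifferent between Right and Left.
  Player 2's payoff from Right: p·(-7) + (1−p)·(-9) = 2p - 9
  Player 2's payoff from Left: p·(-9) + (1−p)·4 = -13p + 4
  2p - 9 = -13p + 4  ⇒  15p = 13  ⇒  p = 13/15.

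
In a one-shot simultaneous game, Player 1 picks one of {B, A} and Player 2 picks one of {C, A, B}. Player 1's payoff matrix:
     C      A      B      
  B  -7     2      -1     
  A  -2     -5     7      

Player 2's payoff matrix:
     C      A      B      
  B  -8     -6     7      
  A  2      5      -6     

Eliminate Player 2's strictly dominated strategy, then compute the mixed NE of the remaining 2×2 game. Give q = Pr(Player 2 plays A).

q = 8/15

Player 2's strategy C is strictly dominated by A: -6 > -8 and 5 > 2. Eliminate C.
Player 2's mix must leave Player 1 indifferent between B and A.
  Player 1's payoff to B: q·2 + (1−q)·(-1) = 3q - 1
  Player 1's payoff to A: q·(-5) + (1−q)·7 = -12q + 7
  3q - 1 = -12q + 7  ⇒  15q = 8  ⇒  q = 8/15.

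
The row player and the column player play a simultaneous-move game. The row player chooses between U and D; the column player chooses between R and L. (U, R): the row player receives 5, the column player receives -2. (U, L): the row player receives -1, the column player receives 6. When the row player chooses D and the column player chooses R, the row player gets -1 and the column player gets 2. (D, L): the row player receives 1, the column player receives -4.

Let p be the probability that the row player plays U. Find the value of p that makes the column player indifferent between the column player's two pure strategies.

In a mixed equilibrium the column player is indifferent between R and L; this condition fixes p.
  the column player's payoff to R: p·(-2) + (1−p)·2 = -4p + 2
  the column player's payoff to L: p·6 + (1−p)·(-4) = 10p - 4
  -4p + 2 = 10p - 4  ⇒  -14p = -6  ⇒  p = 3/7.

p = 3/7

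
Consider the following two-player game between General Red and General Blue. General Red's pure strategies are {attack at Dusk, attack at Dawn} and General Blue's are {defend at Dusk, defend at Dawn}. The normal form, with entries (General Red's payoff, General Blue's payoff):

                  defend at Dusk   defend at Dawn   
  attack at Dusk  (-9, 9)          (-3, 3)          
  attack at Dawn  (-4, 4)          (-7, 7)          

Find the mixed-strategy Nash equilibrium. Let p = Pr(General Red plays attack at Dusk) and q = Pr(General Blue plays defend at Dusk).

p = 1/3, q = 4/9

General Red's mix must leave General Blue indifferent between defend at Dusk and defend at Dawn.
  General Blue's expected payoff from defend at Dusk: p·9 + (1−p)·4 = 5p + 4
  General Blue's expected payoff from defend at Dawn: p·3 + (1−p)·7 = -4p + 7
  5p + 4 = -4p + 7  ⇒  9p = 3  ⇒  p = 1/3.
For General Red to be willing to mix, General Red must be indifferent between attack at Dusk and attack at Dawn, which pins down General Blue's mix.
  General Red's payoff to attack at Dusk: q·(-9) + (1−q)·(-3) = -6q - 3
  General Red's payoff to attack at Dawn: q·(-4) + (1−q)·(-7) = 3q - 7
  -6q - 3 = 3q - 7  ⇒  -9q = -4  ⇒  q = 4/9.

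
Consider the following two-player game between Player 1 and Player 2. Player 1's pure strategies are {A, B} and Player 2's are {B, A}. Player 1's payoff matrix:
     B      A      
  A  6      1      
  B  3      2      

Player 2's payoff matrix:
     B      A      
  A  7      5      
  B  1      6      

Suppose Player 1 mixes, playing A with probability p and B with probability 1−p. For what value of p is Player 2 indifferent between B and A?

p = 5/7

Set Player 2's expected payoff from B equal to that from A:
  Player 2's payoff from B: p·7 + (1−p)·1 = 6p + 1
  Player 2's payoff from A: p·5 + (1−p)·6 = -p + 6
  6p + 1 = -p + 6  ⇒  7p = 5  ⇒  p = 5/7.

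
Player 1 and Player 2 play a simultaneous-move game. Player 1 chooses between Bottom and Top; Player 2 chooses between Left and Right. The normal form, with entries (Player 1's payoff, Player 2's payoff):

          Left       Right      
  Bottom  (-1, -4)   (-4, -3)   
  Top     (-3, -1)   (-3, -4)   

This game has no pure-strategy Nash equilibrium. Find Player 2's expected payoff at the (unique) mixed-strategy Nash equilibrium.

-13/4

In a mixed equilibrium Player 2 is indifferent between Left and Right; this condition fixes p.
  Player 2's expected payoff from Left: p·(-4) + (1−p)·(-1) = -3p - 1
  Player 2's expected payoff from Right: p·(-3) + (1−p)·(-4) = p - 4
  -3p - 1 = p - 4  ⇒  -4p = -3  ⇒  p = 3/4.
At equilibrium Player 2 is indifferent across columns, so Player 2's payoff equals the payoff from Left: (3/4)·(-4) + (1/4)·(-1) = -13/4.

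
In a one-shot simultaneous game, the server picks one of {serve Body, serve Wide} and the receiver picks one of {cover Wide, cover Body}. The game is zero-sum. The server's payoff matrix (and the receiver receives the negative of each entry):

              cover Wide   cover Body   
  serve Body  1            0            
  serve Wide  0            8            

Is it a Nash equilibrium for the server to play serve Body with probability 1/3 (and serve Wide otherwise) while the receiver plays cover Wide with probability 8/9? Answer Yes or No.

No

Given the server's mix p = 1/3, the receiver's payoff from cover Wide is -1/3 but from cover Body is -16/3. The receiver strictly prefers cover Wide, so the receiver would not mix.
So the proposed profile is not a Nash equilibrium.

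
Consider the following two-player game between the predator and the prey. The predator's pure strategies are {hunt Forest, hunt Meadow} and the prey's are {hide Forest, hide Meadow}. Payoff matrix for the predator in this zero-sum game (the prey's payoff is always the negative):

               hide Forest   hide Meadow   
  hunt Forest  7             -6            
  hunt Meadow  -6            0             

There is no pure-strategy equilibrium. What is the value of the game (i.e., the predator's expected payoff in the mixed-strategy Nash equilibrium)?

v = -36/19

The prey's mix must leave the predator indifferent between hunt Forest and hunt Meadow.
  the predator's payoff to hunt Forest: q·7 + (1−q)·(-6) = 13q - 6
  the predator's payoff to hunt Meadow: q·(-6) + (1−q)·0 = -6q
  13q - 6 = -6q  ⇒  19q = 6  ⇒  q = 6/19.
The value is the predator's expected payoff against this mix (using hunt Forest): (6/19)·7 + (13/19)·(-6) = -36/19.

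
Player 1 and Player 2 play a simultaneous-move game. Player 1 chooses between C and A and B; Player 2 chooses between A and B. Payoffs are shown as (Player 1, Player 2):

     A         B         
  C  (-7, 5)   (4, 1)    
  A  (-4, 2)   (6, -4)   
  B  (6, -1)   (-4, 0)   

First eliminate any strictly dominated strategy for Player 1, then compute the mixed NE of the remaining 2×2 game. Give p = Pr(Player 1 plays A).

p = 1/7

Player 1's strategy C is strictly dominated by A: -4 > -7 and 6 > 4. Eliminate C.
For Player 2 to be willing to mix, Player 2 must be indifferent between A and B, which pins down Player 1's mix.
  Player 2's payoff to A: p·2 + (1−p)·(-1) = 3p - 1
  Player 2's payoff to B: p·(-4) + (1−p)·0 = -4p
  3p - 1 = -4p  ⇒  7p = 1  ⇒  p = 1/7.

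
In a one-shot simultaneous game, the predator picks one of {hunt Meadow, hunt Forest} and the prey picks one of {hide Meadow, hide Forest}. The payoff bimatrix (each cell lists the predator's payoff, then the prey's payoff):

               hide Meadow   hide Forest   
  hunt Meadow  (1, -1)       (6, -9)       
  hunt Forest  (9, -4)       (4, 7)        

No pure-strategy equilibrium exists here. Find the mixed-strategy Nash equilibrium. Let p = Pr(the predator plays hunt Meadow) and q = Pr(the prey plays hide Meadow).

Set the prey's expected payoff from hide Meadow equal to that from hide Forest:
  the prey's expected payoff from hide Meadow: p·(-1) + (1−p)·(-4) = 3p - 4
  the prey's expected payoff from hide Forest: p·(-9) + (1−p)·7 = -16p + 7
  3p - 4 = -16p + 7  ⇒  19p = 11  ⇒  p = 11/19.
For the predator to be willing to mix, the predator must be indifferent between hunt Meadow and hunt Forest, which pins down the prey's mix.
  the predator's payoff to hunt Meadow: q·1 + (1−q)·6 = -5q + 6
  the predator's payoff to hunt Forest: q·9 + (1−q)·4 = 5q + 4
  -5q + 6 = 5q + 4  ⇒  -10q = -2  ⇒  q = 1/5.

p = 11/19, q = 1/5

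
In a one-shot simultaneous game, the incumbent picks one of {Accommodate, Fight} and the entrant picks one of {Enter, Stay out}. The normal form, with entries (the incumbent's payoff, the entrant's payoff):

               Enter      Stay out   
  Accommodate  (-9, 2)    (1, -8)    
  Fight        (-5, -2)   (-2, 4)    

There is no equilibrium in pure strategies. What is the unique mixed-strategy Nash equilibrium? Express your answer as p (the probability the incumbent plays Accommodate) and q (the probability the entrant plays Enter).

The entrant's indifference between Enter and Stay out determines the incumbent's mixing probability p:
  the entrant's payoff to Enter: p·2 + (1−p)·(-2) = 4p - 2
  the entrant's payoff to Stay out: p·(-8) + (1−p)·4 = -12p + 4
  4p - 2 = -12p + 4  ⇒  16p = 6  ⇒  p = 3/8.
Set the incumbent's expected payoff from Accommodate equal to that from Fight:
  the incumbent's payoff from Accommodate: q·(-9) + (1−q)·1 = -10q + 1
  the incumbent's payoff from Fight: q·(-5) + (1−q)·(-2) = -3q - 2
  -10q + 1 = -3q - 2  ⇒  -7q = -3  ⇒  q = 3/7.

p = 3/8, q = 3/7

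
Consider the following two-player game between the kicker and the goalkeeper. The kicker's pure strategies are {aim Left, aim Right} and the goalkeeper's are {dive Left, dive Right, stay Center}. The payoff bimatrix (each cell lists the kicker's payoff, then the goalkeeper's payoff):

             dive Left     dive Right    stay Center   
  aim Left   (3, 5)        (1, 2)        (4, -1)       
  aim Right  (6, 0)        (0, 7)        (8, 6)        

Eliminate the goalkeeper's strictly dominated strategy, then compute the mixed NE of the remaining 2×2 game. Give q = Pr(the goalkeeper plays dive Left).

The goalkeeper's strategy stay Center is strictly dominated by dive Right: 2 > -1 and 7 > 6. Eliminate stay Center.
For the kicker to be willing to mix, the kicker must be indifferent between aim Left and aim Right, which pins down the goalkeeper's mix.
  the kicker's payoff from aim Left: q·3 + (1−q)·1 = 2q + 1
  the kicker's payoff from aim Right: q·6 + (1−q)·0 = 6q
  2q + 1 = 6q  ⇒  -4q = -1  ⇒  q = 1/4.

q = 1/4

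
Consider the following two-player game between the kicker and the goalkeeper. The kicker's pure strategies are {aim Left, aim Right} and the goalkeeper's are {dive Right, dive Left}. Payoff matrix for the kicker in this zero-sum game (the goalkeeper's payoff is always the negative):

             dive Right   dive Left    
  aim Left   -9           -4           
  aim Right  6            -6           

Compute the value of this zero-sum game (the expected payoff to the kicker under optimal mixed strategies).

For the kicker to be willing to mix, the kicker must be indifferent between aim Left and aim Right, which pins down the goalkeeper's mix.
  the kicker's expected payoff from aim Left: q·(-9) + (1−q)·(-4) = -5q - 4
  the kicker's expected payoff from aim Right: q·6 + (1−q)·(-6) = 12q - 6
  -5q - 4 = 12q - 6  ⇒  -17q = -2  ⇒  q = 2/17.
The value is the kicker's expected payoff against this mix (using aim Left): (2/17)·(-9) + (15/17)·(-4) = -78/17.

v = -78/17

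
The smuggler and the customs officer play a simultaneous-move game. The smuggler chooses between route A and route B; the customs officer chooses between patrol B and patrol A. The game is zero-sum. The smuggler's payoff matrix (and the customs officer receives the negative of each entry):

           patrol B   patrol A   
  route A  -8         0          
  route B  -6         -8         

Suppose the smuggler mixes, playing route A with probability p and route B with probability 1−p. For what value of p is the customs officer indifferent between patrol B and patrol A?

p = 1/5

The smuggler's mix must leave the customs officer indifferent between patrol B and patrol A.
  the customs officer's payoff to patrol B: p·8 + (1−p)·6 = 2p + 6
  the customs officer's payoff to patrol A: p·0 + (1−p)·8 = -8p + 8
  2p + 6 = -8p + 8  ⇒  10p = 2  ⇒  p = 1/5.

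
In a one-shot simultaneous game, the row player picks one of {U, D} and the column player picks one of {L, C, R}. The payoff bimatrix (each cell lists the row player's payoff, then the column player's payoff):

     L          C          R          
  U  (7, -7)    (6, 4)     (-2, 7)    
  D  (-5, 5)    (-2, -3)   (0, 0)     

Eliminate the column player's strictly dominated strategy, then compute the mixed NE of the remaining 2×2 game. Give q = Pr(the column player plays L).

q = 1/7

The column player's strategy C is strictly dominated by R: 7 > 4 and 0 > -3. Eliminate C.
The column player's mix must leave the row player indifferent between U and D.
  the row player's payoff to U: q·7 + (1−q)·(-2) = 9q - 2
  the row player's payoff to D: q·(-5) + (1−q)·0 = -5q
  9q - 2 = -5q  ⇒  14q = 2  ⇒  q = 1/7.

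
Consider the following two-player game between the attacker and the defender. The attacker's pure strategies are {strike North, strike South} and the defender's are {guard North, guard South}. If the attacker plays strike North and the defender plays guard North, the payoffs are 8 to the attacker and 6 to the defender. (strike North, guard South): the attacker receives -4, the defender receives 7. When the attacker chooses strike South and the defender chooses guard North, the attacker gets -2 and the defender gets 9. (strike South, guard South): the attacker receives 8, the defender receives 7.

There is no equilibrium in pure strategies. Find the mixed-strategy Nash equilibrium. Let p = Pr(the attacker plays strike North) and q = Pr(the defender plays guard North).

For the defender to be willing to mix, the defender must be indifferent between guard North and guard South, which pins down the attacker's mix.
  the defender's payoff from guard North: p·6 + (1−p)·9 = -3p + 9
  the defender's payoff from guard South: p·7 + (1−p)·7 = 7
  -3p + 9 = 7  ⇒  -3p = -2  ⇒  p = 2/3.
Set the attacker's expected payoff from strike North equal to that from strike South:
  the attacker's expected payoff from strike North: q·8 + (1−q)·(-4) = 12q - 4
  the attacker's expected payoff from strike South: q·(-2) + (1−q)·8 = -10q + 8
  12q - 4 = -10q + 8  ⇒  22q = 12  ⇒  q = 6/11.

p = 2/3, q = 6/11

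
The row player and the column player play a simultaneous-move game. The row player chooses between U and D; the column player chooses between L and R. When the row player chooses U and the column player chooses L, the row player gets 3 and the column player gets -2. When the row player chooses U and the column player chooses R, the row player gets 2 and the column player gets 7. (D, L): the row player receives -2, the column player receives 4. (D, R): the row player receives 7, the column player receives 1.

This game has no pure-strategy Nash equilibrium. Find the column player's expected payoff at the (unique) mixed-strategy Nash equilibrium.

In a mixed equilibrium the column player is indifferent between L and R; this condition fixes p.
  the column player's expected payoff from L: p·(-2) + (1−p)·4 = -6p + 4
  the column player's expected payoff from R: p·7 + (1−p)·1 = 6p + 1
  -6p + 4 = 6p + 1  ⇒  -12p = -3  ⇒  p = 1/4.
At equilibrium the column player is indifferent across columns, so the column player's payoff equals the payoff from L: (1/4)·(-2) + (3/4)·4 = 5/2.

5/2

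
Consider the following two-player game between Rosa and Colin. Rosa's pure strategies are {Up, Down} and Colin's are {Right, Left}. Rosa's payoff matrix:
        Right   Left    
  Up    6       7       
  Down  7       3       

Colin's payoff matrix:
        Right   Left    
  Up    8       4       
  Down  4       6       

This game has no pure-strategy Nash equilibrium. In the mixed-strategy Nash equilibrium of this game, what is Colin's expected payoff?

For Colin to be willing to mix, Colin must be indifferent between Right and Left, which pins down Rosa's mix.
  Colin's payoff from Right: p·8 + (1−p)·4 = 4p + 4
  Colin's payoff from Left: p·4 + (1−p)·6 = -2p + 6
  4p + 4 = -2p + 6  ⇒  6p = 2  ⇒  p = 1/3.
At equilibrium Colin is indifferent across columns, so Colin's payoff equals the payoff from Right: (1/3)·8 + (2/3)·4 = 16/3.

16/3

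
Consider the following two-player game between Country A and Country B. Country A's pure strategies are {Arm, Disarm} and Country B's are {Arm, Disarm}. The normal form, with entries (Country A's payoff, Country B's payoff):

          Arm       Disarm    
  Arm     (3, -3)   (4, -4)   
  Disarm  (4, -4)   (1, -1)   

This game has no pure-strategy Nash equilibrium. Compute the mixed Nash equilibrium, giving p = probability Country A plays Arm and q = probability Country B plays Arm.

p = 3/4, q = 3/4

For Country B to be willing to mix, Country B must be indifferent between Arm and Disarm, which pins down Country A's mix.
  Country B's payoff to Arm: p·(-3) + (1−p)·(-4) = p - 4
  Country B's payoff to Disarm: p·(-4) + (1−p)·(-1) = -3p - 1
  p - 4 = -3p - 1  ⇒  4p = 3  ⇒  p = 3/4.
In a mixed equilibrium Country A is indifferent between Arm and Disarm; this condition fixes q.
  Country A's payoff to Arm: q·3 + (1−q)·4 = -q + 4
  Country A's payoff to Disarm: q·4 + (1−q)·1 = 3q + 1
  -q + 4 = 3q + 1  ⇒  -4q = -3  ⇒  q = 3/4.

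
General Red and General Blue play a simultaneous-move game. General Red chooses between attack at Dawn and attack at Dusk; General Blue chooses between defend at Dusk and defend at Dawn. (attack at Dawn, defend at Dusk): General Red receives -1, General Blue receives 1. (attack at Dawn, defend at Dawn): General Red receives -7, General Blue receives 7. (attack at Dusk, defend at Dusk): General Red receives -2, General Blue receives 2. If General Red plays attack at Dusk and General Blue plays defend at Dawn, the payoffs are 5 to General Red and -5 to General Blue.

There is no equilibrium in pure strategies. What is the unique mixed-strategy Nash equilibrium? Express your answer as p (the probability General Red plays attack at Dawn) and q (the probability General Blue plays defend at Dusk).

In a mixed equilibrium General Blue is indifferent between defend at Dusk and defend at Dawn; this condition fixes p.
  General Blue's payoff from defend at Dusk: p·1 + (1−p)·2 = -p + 2
  General Blue's payoff from defend at Dawn: p·7 + (1−p)·(-5) = 12p - 5
  -p + 2 = 12p - 5  ⇒  -13p = -7  ⇒  p = 7/13.
General Red's indifference between attack at Dawn and attack at Dusk determines General Blue's mixing probability q:
  General Red's payoff to attack at Dawn: q·(-1) + (1−q)·(-7) = 6q - 7
  General Red's payoff to attack at Dusk: q·(-2) + (1−q)·5 = -7q + 5
  6q - 7 = -7q + 5  ⇒  13q = 12  ⇒  q = 12/13.

p = 7/13, q = 12/13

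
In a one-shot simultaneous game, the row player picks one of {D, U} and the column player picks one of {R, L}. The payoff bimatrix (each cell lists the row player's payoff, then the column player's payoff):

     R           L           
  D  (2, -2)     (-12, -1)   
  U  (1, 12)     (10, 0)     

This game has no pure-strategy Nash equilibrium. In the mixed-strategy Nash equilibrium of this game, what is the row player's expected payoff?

32/23

The row player's indifference between D and U determines the column player's mixing probability q:
  the row player's expected payoff from D: q·2 + (1−q)·(-12) = 14q - 12
  the row player's expected payoff from U: q·1 + (1−q)·10 = -9q + 10
  14q - 12 = -9q + 10  ⇒  23q = 22  ⇒  q = 22/23.
At equilibrium the row player is indifferent across rows, so the row player's payoff equals the payoff from D: (22/23)·2 + (1/23)·(-12) = 32/23.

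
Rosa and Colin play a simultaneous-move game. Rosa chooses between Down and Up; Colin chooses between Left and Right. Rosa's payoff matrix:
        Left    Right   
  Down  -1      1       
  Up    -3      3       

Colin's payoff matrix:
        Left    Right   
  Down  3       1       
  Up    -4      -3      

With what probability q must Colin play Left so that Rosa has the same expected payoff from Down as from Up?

Rosa's indifference between Down and Up determines Colin's mixing probability q:
  Rosa's expected payoff from Down: q·(-1) + (1−q)·1 = -2q + 1
  Rosa's expected payoff from Up: q·(-3) + (1−q)·3 = -6q + 3
  -2q + 1 = -6q + 3  ⇒  4q = 2  ⇒  q = 1/2.

q = 1/2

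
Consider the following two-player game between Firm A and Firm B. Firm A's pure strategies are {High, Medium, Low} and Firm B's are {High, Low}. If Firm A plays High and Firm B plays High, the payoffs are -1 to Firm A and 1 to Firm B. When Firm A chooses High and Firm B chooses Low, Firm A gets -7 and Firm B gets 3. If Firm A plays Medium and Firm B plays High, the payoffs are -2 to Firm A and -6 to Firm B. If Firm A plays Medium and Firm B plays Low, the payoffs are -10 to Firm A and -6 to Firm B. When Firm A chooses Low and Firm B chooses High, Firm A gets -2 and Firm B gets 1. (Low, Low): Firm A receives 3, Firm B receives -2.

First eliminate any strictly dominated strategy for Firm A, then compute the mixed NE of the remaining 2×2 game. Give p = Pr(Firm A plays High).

p = 3/5

Firm A's strategy Medium is strictly dominated by High: -1 > -2 and -7 > -10. Eliminate Medium.
Firm B's indifference between High and Low determines Firm A's mixing probability p:
  Firm B's payoff from High: p·1 + (1−p)·1 = 1
  Firm B's payoff from Low: p·3 + (1−p)·(-2) = 5p - 2
  1 = 5p - 2  ⇒  -5p = -3  ⇒  p = 3/5.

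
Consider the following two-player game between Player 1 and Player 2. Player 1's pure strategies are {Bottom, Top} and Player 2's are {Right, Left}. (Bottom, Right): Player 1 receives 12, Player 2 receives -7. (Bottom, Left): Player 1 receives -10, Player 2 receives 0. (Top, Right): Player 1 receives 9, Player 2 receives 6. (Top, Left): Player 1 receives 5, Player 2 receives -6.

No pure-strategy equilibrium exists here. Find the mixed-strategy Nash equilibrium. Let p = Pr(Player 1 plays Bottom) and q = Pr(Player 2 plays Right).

Set Player 2's expected payoff from Right equal to that from Left:
  Player 2's payoff from Right: p·(-7) + (1−p)·6 = -13p + 6
  Player 2's payoff from Left: p·0 + (1−p)·(-6) = 6p - 6
  -13p + 6 = 6p - 6  ⇒  -19p = -12  ⇒  p = 12/19.
In a mixed equilibrium Player 1 is indifferent between Bottom and Top; this condition fixes q.
  Player 1's payoff from Bottom: q·12 + (1−q)·(-10) = 22q - 10
  Player 1's payoff from Top: q·9 + (1−q)·5 = 4q + 5
  22q - 10 = 4q + 5  ⇒  18q = 15  ⇒  q = 5/6.

p = 12/19, q = 5/6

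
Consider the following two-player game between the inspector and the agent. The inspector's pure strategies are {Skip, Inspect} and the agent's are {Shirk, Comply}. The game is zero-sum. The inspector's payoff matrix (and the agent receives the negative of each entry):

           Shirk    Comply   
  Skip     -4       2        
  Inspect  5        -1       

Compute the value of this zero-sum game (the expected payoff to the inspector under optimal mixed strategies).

v = 1/2

The agent's mix must leave the inspector indifferent between Skip and Inspect.
  the inspector's payoff from Skip: q·(-4) + (1−q)·2 = -6q + 2
  the inspector's payoff from Inspect: q·5 + (1−q)·(-1) = 6q - 1
  -6q + 2 = 6q - 1  ⇒  -12q = -3  ⇒  q = 1/4.
The value is the inspector's expected payoff against this mix (using Skip): (1/4)·(-4) + (3/4)·2 = 1/2.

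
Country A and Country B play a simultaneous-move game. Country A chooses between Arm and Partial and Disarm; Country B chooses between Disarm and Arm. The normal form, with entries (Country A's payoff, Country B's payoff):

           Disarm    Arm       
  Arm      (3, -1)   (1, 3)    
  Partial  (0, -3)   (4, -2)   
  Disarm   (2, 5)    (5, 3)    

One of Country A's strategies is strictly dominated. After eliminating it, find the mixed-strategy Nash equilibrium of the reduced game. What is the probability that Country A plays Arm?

Country A's strategy Partial is strictly dominated by Disarm: 2 > 0 and 5 > 4. Eliminate Partial.
Set Country B's expected payoff from Disarm equal to that from Arm:
  Country B's payoff from Disarm: p·(-1) + (1−p)·5 = -6p + 5
  Country B's payoff from Arm: p·3 + (1−p)·3 = 3
  -6p + 5 = 3  ⇒  -6p = -2  ⇒  p = 1/3.

p = 1/3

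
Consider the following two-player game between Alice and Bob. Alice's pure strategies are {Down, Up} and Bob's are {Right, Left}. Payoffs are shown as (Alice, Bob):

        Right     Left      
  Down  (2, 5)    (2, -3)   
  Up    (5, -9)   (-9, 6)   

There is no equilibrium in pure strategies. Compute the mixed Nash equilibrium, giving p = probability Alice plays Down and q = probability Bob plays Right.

Bob's indifference between Right and Left determines Alice's mixing probability p:
  Bob's payoff to Right: p·5 + (1−p)·(-9) = 14p - 9
  Bob's payoff to Left: p·(-3) + (1−p)·6 = -9p + 6
  14p - 9 = -9p + 6  ⇒  23p = 15  ⇒  p = 15/23.
For Alice to be willing to mix, Alice must be indifferent between Down and Up, which pins down Bob's mix.
  Alice's payoff from Down: q·2 + (1−q)·2 = 2
  Alice's payoff from Up: q·5 + (1−q)·(-9) = 14q - 9
  2 = 14q - 9  ⇒  -14q = -11  ⇒  q = 11/14.

p = 15/23, q = 11/14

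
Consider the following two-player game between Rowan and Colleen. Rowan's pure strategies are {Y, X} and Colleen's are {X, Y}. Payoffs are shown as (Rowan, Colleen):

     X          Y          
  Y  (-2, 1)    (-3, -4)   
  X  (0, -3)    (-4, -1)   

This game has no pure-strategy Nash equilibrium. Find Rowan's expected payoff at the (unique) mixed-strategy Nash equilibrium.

Rowan's indifference between Y and X determines Colleen's mixing probability q:
  Rowan's payoff to Y: q·(-2) + (1−q)·(-3) = q - 3
  Rowan's payoff to X: q·0 + (1−q)·(-4) = 4q - 4
  q - 3 = 4q - 4  ⇒  -3q = -1  ⇒  q = 1/3.
At equilibrium Rowan is indifferent across rows, so Rowan's payoff equals the payoff from Y: (1/3)·(-2) + (2/3)·(-3) = -8/3.

-8/3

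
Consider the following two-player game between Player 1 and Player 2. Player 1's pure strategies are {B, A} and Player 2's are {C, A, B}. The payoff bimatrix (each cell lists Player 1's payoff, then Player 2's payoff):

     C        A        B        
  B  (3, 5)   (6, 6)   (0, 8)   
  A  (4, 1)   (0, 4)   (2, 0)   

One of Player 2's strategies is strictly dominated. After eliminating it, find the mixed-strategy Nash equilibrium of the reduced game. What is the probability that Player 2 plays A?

q = 1/4

Player 2's strategy C is strictly dominated by A: 6 > 5 and 4 > 1. Eliminate C.
For Player 1 to be willing to mix, Player 1 must be indifferent between B and A, which pins down Player 2's mix.
  Player 1's payoff to B: q·6 + (1−q)·0 = 6q
  Player 1's payoff to A: q·0 + (1−q)·2 = -2q + 2
  6q = -2q + 2  ⇒  8q = 2  ⇒  q = 1/4.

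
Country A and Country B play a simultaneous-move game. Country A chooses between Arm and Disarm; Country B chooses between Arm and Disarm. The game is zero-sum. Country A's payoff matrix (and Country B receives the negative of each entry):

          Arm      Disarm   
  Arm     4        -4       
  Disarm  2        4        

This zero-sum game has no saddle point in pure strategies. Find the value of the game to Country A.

Country B's mix must leave Country A indifferent between Arm and Disarm.
  Country A's payoff from Arm: q·4 + (1−q)·(-4) = 8q - 4
  Country A's payoff from Disarm: q·2 + (1−q)·4 = -2q + 4
  8q - 4 = -2q + 4  ⇒  10q = 8  ⇒  q = 4/5.
The value is Country A's expected payoff against this mix (using Arm): (4/5)·4 + (1/5)·(-4) = 12/5.

v = 12/5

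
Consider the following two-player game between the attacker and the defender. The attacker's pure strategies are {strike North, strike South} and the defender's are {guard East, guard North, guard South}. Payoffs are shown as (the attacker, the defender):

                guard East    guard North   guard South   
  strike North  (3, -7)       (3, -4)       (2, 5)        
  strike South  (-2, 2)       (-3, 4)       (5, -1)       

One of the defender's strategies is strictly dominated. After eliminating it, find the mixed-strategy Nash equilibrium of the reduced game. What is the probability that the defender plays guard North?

q = 1/3

The defender's strategy guard East is strictly dominated by guard North: -4 > -7 and 4 > 2. Eliminate guard East.
The defender's mix must leave the attacker indifferent between strike North and strike South.
  the attacker's payoff from strike North: q·3 + (1−q)·2 = q + 2
  the attacker's payoff from strike South: q·(-3) + (1−q)·5 = -8q + 5
  q + 2 = -8q + 5  ⇒  9q = 3  ⇒  q = 1/3.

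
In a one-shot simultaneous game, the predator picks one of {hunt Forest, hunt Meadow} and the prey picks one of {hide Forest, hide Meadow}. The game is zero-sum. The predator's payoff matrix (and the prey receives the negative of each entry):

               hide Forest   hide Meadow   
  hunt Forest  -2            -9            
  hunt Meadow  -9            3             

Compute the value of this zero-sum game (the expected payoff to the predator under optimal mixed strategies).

v = -87/19

The prey's mix must leave the predator indifferent between hunt Forest and hunt Meadow.
  the predator's expected payoff from hunt Forest: q·(-2) + (1−q)·(-9) = 7q - 9
  the predator's expected payoff from hunt Meadow: q·(-9) + (1−q)·3 = -12q + 3
  7q - 9 = -12q + 3  ⇒  19q = 12  ⇒  q = 12/19.
The value is the predator's expected payoff against this mix (using hunt Forest): (12/19)·(-2) + (7/19)·(-9) = -87/19.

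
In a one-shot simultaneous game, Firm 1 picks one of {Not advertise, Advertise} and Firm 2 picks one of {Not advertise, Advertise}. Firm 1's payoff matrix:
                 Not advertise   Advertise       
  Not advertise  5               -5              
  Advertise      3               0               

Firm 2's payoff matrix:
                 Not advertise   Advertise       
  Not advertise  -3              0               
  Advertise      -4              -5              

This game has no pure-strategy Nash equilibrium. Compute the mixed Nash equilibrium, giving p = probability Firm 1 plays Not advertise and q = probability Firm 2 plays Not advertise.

p = 1/4, q = 5/7

Set Firm 2's expected payoff from Not advertise equal to that from Advertise:
  Firm 2's payoff to Not advertise: p·(-3) + (1−p)·(-4) = p - 4
  Firm 2's payoff to Advertise: p·0 + (1−p)·(-5) = 5p - 5
  p - 4 = 5p - 5  ⇒  -4p = -1  ⇒  p = 1/4.
Firm 2's mix must leave Firm 1 indifferent between Not advertise and Advertise.
  Firm 1's payoff from Not advertise: q·5 + (1−q)·(-5) = 10q - 5
  Firm 1's payoff from Advertise: q·3 + (1−q)·0 = 3q
  10q - 5 = 3q  ⇒  7q = 5  ⇒  q = 5/7.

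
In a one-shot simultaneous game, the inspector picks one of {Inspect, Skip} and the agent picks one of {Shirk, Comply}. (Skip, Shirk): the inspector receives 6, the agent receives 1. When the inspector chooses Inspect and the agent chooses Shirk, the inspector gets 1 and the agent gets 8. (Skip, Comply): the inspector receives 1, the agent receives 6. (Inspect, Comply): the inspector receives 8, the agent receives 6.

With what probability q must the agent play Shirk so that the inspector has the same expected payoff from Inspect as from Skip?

In a mixed equilibrium the inspector is indifferent between Inspect and Skip; this condition fixes q.
  the inspector's expected payoff from Inspect: q·1 + (1−q)·8 = -7q + 8
  the inspector's expected payoff from Skip: q·6 + (1−q)·1 = 5q + 1
  -7q + 8 = 5q + 1  ⇒  -12q = -7  ⇒  q = 7/12.

q = 7/12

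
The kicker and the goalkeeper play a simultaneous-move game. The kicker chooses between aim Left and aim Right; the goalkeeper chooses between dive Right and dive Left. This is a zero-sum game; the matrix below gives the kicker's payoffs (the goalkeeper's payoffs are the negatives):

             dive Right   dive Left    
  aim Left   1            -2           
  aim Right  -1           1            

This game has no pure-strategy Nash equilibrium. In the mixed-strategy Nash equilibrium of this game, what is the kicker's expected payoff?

-1/5

The kicker's indifference between aim Left and aim Right determines the goalkeeper's mixing probability q:
  the kicker's payoff to aim Left: q·1 + (1−q)·(-2) = 3q - 2
  the kicker's payoff to aim Right: q·(-1) + (1−q)·1 = -2q + 1
  3q - 2 = -2q + 1  ⇒  5q = 3  ⇒  q = 3/5.
At equilibrium the kicker is indifferent across rows, so the kicker's payoff equals the payoff from aim Left: (3/5)·1 + (2/5)·(-2) = -1/5.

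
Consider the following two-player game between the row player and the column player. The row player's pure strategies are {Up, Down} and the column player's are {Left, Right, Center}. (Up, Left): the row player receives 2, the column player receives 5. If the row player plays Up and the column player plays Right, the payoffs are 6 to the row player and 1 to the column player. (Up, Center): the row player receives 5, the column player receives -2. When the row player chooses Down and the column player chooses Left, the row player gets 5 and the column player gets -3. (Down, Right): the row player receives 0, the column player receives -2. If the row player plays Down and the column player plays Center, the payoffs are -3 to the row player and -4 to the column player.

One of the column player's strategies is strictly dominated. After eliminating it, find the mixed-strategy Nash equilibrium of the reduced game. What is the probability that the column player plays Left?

The column player's strategy Center is strictly dominated by Right: 1 > -2 and -2 > -4. Eliminate Center.
The row player's indifference between Up and Down determines the column player's mixing probability q:
  the row player's expected payoff from Up: q·2 + (1−q)·6 = -4q + 6
  the row player's expected payoff from Down: q·5 + (1−q)·0 = 5q
  -4q + 6 = 5q  ⇒  -9q = -6  ⇒  q = 2/3.

q = 2/3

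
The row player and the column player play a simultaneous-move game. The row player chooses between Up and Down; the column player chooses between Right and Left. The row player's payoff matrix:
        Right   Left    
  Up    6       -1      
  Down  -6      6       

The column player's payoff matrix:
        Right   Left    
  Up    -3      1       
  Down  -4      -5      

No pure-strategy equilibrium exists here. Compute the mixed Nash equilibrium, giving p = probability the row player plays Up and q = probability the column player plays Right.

In a mixed equilibrium the column player is indifferent between Right and Left; this condition fixes p.
  the column player's payoff to Right: p·(-3) + (1−p)·(-4) = p - 4
  the column player's payoff to Left: p·1 + (1−p)·(-5) = 6p - 5
  p - 4 = 6p - 5  ⇒  -5p = -1  ⇒  p = 1/5.
The row player's indifference between Up and Down determines the column player's mixing probability q:
  the row player's expected payoff from Up: q·6 + (1−q)·(-1) = 7q - 1
  the row player's expected payoff from Down: q·(-6) + (1−q)·6 = -12q + 6
  7q - 1 = -12q + 6  ⇒  19q = 7  ⇒  q = 7/19.

p = 1/5, q = 7/19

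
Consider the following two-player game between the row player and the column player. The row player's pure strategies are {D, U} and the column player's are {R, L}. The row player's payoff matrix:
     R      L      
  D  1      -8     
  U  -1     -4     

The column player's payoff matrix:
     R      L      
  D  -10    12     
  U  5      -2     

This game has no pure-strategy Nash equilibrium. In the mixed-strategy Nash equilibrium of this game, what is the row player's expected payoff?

-2

Set the row player's expected payoff from D equal to that from U:
  the row player's expected payoff from D: q·1 + (1−q)·(-8) = 9q - 8
  the row player's expected payoff from U: q·(-1) + (1−q)·(-4) = 3q - 4
  9q - 8 = 3q - 4  ⇒  6q = 4  ⇒  q = 2/3.
At equilibrium the row player is indifferent across rows, so the row player's payoff equals the payoff from D: (2/3)·1 + (1/3)·(-8) = -2.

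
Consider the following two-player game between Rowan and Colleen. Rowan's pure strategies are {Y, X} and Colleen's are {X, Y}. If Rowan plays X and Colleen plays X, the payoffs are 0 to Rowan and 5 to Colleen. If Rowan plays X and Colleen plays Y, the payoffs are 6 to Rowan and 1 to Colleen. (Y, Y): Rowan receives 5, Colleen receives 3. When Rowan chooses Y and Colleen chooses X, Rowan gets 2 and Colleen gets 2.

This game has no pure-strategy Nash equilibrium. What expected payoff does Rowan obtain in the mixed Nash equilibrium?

4

For Rowan to be willing to mix, Rowan must be indifferent between Y and X, which pins down Colleen's mix.
  Rowan's payoff to Y: q·2 + (1−q)·5 = -3q + 5
  Rowan's payoff to X: q·0 + (1−q)·6 = -6q + 6
  -3q + 5 = -6q + 6  ⇒  3q = 1  ⇒  q = 1/3.
At equilibrium Rowan is indifferent across rows, so Rowan's payoff equals the payoff from Y: (1/3)·2 + (2/3)·5 = 4.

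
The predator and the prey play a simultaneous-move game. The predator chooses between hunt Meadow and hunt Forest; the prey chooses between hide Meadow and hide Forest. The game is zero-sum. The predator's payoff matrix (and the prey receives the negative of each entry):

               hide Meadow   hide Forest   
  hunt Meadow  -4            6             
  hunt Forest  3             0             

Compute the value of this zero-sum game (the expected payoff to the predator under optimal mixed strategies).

v = 18/13

For the predator to be willing to mix, the predator must be indifferent between hunt Meadow and hunt Forest, which pins down the prey's mix.
  the predator's expected payoff from hunt Meadow: q·(-4) + (1−q)·6 = -10q + 6
  the predator's expected payoff from hunt Forest: q·3 + (1−q)·0 = 3q
  -10q + 6 = 3q  ⇒  -13q = -6  ⇒  q = 6/13.
The value is the predator's expected payoff against this mix (using hunt Meadow): (6/13)·(-4) + (7/13)·6 = 18/13.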